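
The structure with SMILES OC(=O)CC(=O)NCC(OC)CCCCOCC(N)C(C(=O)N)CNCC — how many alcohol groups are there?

–COOH: carbonyl C bonded to –OH and C → carboxylic acid (the –OH is not a separate alcohol).
–C(=O)–N– linkage → amide (the N is not an amine).
pendant –OCH3: C–O–C with sp³ C, no adjacent C=O → ether.
C–O–C with sp³ carbons on both sides and no adjacent C=O → ether.
–NH2 on an sp³ carbon with no adjacent C=O → amine.
pendant –CONH2: carbonyl C bonded to C and N → amide.
C–N–C with sp³ carbons and no adjacent C=O → amine (secondary).
No segment is a alcohol: HOOC is carboxylic acid, not alcohol; CH(OCH3) is ether, not alcohol; CH2OCH2 is ether, not alcohol. → 0.

0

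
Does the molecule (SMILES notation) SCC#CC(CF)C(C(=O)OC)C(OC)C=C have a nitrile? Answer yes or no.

no

Reading the structure from left to right:
  HSCH2: –SH on an sp³ carbon → thiol.
  C≡C: C≡C triple bond → alkyne.
  CH(CH2F): pendant –CH2X: halogen on sp³ carbon → alkyl halide.
  CH(COOCH3): pendant –COOCH3: carbonyl C bonded to C and –OCH3 → ester.
  CH(OCH3): pendant –OCH3: C–O–C with sp³ C, no adjacent C=O → ether.
  CH=CH2: C=C double bond → alkene.
In C≡C, the triple bond is C≡C, not C≡N.
The groups actually present are: alkene, alkyl halide, alkyne, ester, ether, thiol.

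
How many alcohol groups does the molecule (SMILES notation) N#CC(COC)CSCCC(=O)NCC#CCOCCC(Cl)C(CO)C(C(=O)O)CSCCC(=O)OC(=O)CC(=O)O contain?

Working along the chain:
  N≡C: N≡C–: carbon triple-bonded to nitrogen → nitrile.
  CH(CH2OCH3): pendant –CH2OCH3: C–O–C linkage → ether.
  CH2SCH2: C–S–C linkage → sulfide (thioether).
  CH2CONHCH2: –C(=O)–N– linkage → amide (the N is not an amine).
  C≡C: C≡C triple bond → alkyne.
  CH2OCH2: C–O–C with sp³ carbons on both sides and no adjacent C=O → ether.
  CH(Cl): halogen on an sp³ carbon → alkyl halide.
  CH(CH2OH): pendant –CH2OH on an sp³ backbone C → alcohol.
  CH(COOH): pendant –COOH: carbonyl C bonded to C and –OH → carboxylic acid.
  CH2SCH2: C–S–C linkage → sulfide (thioether).
  CH2CO-O-COCH2: two acyl groups sharing one oxygen, –C(=O)–O–C(=O)– → anhydride.
  COOH: –COOH: carbonyl C bonded to –OH and C → carboxylic acid (the –OH is not a separate alcohol).
Alcohol appears at: CH(CH2OH) → 1.

1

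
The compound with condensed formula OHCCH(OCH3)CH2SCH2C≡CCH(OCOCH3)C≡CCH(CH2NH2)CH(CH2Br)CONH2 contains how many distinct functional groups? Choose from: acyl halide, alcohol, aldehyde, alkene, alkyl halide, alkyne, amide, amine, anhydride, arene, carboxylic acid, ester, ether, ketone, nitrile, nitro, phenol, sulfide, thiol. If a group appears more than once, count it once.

8

Working along the chain:
  OHC: terminal –CHO: carbonyl C bonded to H and C → aldehyde.
  CH(OCH3): pendant –OCH3: C–O–C with sp³ C, no adjacent C=O → ether.
  CH2SCH2: C–S–C linkage → sulfide (thioether).
  C≡C: C≡C triple bond → alkyne.
  CH(OCOCH3): pendant –OC(=O)CH3: an acyloxy group → ester.
  C≡C: C≡C triple bond → alkyne.
  CH(CH2NH2): pendant –CH2NH2: N on sp³ C, no adjacent C=O → amine.
  CH(CH2Br): pendant –CH2X: halogen on sp³ carbon → alkyl halide.
  CONH2: –C(=O)NH2: carbonyl C bonded to C and to N → amide (the N is not a separate amine).
Distinct types present: aldehyde, alkyl halide, alkyne, amide, amine, ester, ether, sulfide.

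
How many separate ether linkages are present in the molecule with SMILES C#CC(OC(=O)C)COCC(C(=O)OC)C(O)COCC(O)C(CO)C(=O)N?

2

C≡C triple bond → alkyne.
pendant –OC(=O)CH3: an acyloxy group → ester.
C–O–C with sp³ carbons on both sides and no adjacent C=O → ether.
pendant –COOCH3: carbonyl C bonded to C and –OCH3 → ester.
–OH on an sp³ carbon → alcohol (secondary).
C–O–C with sp³ carbons on both sides and no adjacent C=O → ether.
–OH on an sp³ carbon → alcohol (secondary).
pendant –CH2OH on an sp³ backbone C → alcohol.
–C(=O)NH2: carbonyl C bonded to C and to N → amide (the N is not a separate amine).
Ether appears at: CH2OCH2, CH2OCH2 → 2.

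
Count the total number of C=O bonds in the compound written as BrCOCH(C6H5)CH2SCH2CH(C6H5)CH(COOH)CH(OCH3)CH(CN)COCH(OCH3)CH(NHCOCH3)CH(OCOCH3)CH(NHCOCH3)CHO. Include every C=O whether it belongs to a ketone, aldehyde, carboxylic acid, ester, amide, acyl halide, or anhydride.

7

BrCO: acyl halide, 1 C=O (running total 1).
CH(COOH): carboxylic acid, 1 C=O (running total 2).
CO: ketone, 1 C=O (running total 3).
CH(NHCOCH3): amide, 1 C=O (running total 4).
CH(OCOCH3): ester, 1 C=O (running total 5).
CH(NHCOCH3): amide, 1 C=O (running total 6).
CHO: aldehyde, 1 C=O (running total 7).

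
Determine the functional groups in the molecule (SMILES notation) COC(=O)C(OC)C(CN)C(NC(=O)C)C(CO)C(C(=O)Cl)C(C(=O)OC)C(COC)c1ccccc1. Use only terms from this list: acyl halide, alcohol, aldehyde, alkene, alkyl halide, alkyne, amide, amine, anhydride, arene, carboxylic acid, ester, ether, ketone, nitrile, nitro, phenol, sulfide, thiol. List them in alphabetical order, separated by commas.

acyl halide, alcohol, amide, amine, arene, ester, ether

CH3O–C(=O)–: carbonyl C bonded to C and to –OCH3 → ester (not ketone + ether).
pendant –OCH3: C–O–C with sp³ C, no adjacent C=O → ether.
pendant –CH2NH2: N on sp³ C, no adjacent C=O → amine.
pendant –NHC(=O)CH3: N bonded to a carbonyl → amide (not amine).
pendant –CH2OH on an sp³ backbone C → alcohol.
pendant –C(=O)X: carbonyl C bonded to C and halogen → acyl halide.
pendant –COOCH3: carbonyl C bonded to C and –OCH3 → ester.
pendant –CH2OCH3: C–O–C linkage → ether.
–C6H5 phenyl ring → arene.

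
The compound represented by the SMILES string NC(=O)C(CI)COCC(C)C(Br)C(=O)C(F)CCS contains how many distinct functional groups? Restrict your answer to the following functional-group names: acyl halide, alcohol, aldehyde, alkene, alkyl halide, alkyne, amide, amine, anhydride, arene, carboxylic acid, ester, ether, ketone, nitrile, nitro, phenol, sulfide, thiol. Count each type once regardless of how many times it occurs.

Reading the structure from left to right:
  H2NCO: –C(=O)NH2: carbonyl C bonded to C and to N → amide (the N is not a separate amine).
  CH(CH2I): pendant –CH2X: halogen on sp³ carbon → alkyl halide.
  CH2OCH2: C–O–C with sp³ carbons on both sides and no adjacent C=O → ether.
  CH(Br): halogen on an sp³ carbon → alkyl halide.
  CO: –C(=O)– with carbon on both sides → ketone.
  CH(F): halogen on an sp³ carbon → alkyl halide.
  CH2SH: –SH on an sp³ carbon → thiol.
Distinct types present: alkyl halide, amide, ether, ketone, thiol.

5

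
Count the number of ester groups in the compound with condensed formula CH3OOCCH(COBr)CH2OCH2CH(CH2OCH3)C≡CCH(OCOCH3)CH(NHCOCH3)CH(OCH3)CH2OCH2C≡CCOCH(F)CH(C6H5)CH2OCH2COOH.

CH3O–C(=O)–: carbonyl C bonded to C and to –OCH3 → ester (not ketone + ether).
pendant –C(=O)X: carbonyl C bonded to C and halogen → acyl halide.
C–O–C with sp³ carbons on both sides and no adjacent C=O → ether.
pendant –CH2OCH3: C–O–C linkage → ether.
C≡C triple bond → alkyne.
pendant –OC(=O)CH3: an acyloxy group → ester.
pendant –NHC(=O)CH3: N bonded to a carbonyl → amide (not amine).
pendant –OCH3: C–O–C with sp³ C, no adjacent C=O → ether.
C–O–C with sp³ carbons on both sides and no adjacent C=O → ether.
C≡C triple bond → alkyne.
–C(=O)– with carbon on both sides → ketone.
halogen on an sp³ carbon → alkyl halide.
pendant –C6H5: benzene ring → arene.
C–O–C with sp³ carbons on both sides and no adjacent C=O → ether.
–COOH: carbonyl C bonded to –OH and C → carboxylic acid (the –OH is not a separate alcohol).
Ester appears at: CH3OOC, CH(OCOCH3) → 2.

2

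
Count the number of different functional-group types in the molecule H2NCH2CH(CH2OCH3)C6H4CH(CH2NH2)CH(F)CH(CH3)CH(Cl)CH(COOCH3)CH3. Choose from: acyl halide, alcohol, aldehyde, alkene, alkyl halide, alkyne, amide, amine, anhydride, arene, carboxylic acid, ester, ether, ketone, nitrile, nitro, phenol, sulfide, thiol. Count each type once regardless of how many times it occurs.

5

–NH2 on an sp³ carbon with no adjacent C=O → amine.
pendant –CH2OCH3: C–O–C linkage → ether.
para-disubstituted benzene ring → arene.
pendant –CH2NH2: N on sp³ C, no adjacent C=O → amine.
halogen on an sp³ carbon → alkyl halide.
halogen on an sp³ carbon → alkyl halide.
pendant –COOCH3: carbonyl C bonded to C and –OCH3 → ester.
Distinct types present: alkyl halide, amine, arene, ester, ether.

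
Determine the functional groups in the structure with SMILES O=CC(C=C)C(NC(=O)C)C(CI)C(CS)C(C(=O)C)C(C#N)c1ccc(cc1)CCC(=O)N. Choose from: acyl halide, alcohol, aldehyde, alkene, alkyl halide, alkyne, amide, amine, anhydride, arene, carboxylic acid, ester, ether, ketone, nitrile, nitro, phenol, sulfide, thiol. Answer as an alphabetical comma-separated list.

aldehyde, alkene, alkyl halide, amide, arene, ketone, nitrile, thiol

Taking each segment in turn:
  OHC: terminal –CHO: carbonyl C bonded to H and C → aldehyde.
  CH(CH=CH2): pendant –CH=CH2: C=C double bond → alkene.
  CH(NHCOCH3): pendant –NHC(=O)CH3: N bonded to a carbonyl → amide (not amine).
  CH(CH2I): pendant –CH2X: halogen on sp³ carbon → alkyl halide.
  CH(CH2SH): pendant –CH2SH → thiol.
  CH(COCH3): pendant –COCH3: carbonyl C bonded to two carbons → ketone.
  CH(CN): pendant –C≡N: nitrile.
  C6H4: para-disubstituted benzene ring → arene.
  CONH2: –C(=O)NH2: carbonyl C bonded to C and to N → amide (the N is not a separate amine).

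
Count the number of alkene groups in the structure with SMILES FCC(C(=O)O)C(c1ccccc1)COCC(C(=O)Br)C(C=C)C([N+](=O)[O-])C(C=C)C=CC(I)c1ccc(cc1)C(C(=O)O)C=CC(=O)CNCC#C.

4

halogen on an sp³ carbon → alkyl halide.
pendant –COOH: carbonyl C bonded to C and –OH → carboxylic acid.
pendant –C6H5: benzene ring → arene.
C–O–C with sp³ carbons on both sides and no adjacent C=O → ether.
pendant –C(=O)X: carbonyl C bonded to C and halogen → acyl halide.
pendant –CH=CH2: C=C double bond → alkene.
–NO2 on an sp³ carbon → nitro (the N=O is not a carbonyl).
pendant –CH=CH2: C=C double bond → alkene.
C=C double bond → alkene.
halogen on an sp³ carbon → alkyl halide.
para-disubstituted benzene ring → arene.
pendant –COOH: carbonyl C bonded to C and –OH → carboxylic acid.
C=C double bond → alkene.
–C(=O)– with carbon on both sides → ketone.
C–N–C with sp³ carbons and no adjacent C=O → amine (secondary).
C≡C triple bond → alkyne.
Alkene appears at: CH(CH=CH2), CH(CH=CH2), CH=CH, CH=CH → 4.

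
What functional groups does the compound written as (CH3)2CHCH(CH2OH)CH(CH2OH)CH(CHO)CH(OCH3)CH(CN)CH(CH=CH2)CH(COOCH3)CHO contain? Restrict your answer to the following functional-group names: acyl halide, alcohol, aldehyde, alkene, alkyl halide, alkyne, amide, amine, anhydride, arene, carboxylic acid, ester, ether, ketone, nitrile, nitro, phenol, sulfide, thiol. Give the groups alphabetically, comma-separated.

pendant –CH2OH on an sp³ backbone C → alcohol.
pendant –CH2OH on an sp³ backbone C → alcohol.
pendant –CHO: carbonyl C bonded to C and H → aldehyde.
pendant –OCH3: C–O–C with sp³ C, no adjacent C=O → ether.
pendant –C≡N: nitrile.
pendant –CH=CH2: C=C double bond → alkene.
pendant –COOCH3: carbonyl C bonded to C and –OCH3 → ester.
terminal –CHO: carbonyl C bonded to H and C → aldehyde.

alcohol, aldehyde, alkene, ester, ether, nitrile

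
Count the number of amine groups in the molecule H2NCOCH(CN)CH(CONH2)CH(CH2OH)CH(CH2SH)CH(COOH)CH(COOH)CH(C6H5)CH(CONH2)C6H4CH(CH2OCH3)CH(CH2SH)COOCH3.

0

Reading the structure from left to right:
  H2NCO: –C(=O)NH2: carbonyl C bonded to C and to N → amide (the N is not a separate amine).
  CH(CN): pendant –C≡N: nitrile.
  CH(CONH2): pendant –CONH2: carbonyl C bonded to C and N → amide.
  CH(CH2OH): pendant –CH2OH on an sp³ backbone C → alcohol.
  CH(CH2SH): pendant –CH2SH → thiol.
  CH(COOH): pendant –COOH: carbonyl C bonded to C and –OH → carboxylic acid.
  CH(COOH): pendant –COOH: carbonyl C bonded to C and –OH → carboxylic acid.
  CH(C6H5): pendant –C6H5: benzene ring → arene.
  CH(CONH2): pendant –CONH2: carbonyl C bonded to C and N → amide.
  C6H4: para-disubstituted benzene ring → arene.
  CH(CH2OCH3): pendant –CH2OCH3: C–O–C linkage → ether.
  CH(CH2SH): pendant –CH2SH → thiol.
  COOCH3: –C(=O)OCH3: carbonyl C bonded to C and to –OCH3 → ester (not ketone + ether).
No segment is a amine: H2NCO is amide, not amine; CH(CN) is nitrile, not amine; CH(CONH2) is amide, not amine. → 0.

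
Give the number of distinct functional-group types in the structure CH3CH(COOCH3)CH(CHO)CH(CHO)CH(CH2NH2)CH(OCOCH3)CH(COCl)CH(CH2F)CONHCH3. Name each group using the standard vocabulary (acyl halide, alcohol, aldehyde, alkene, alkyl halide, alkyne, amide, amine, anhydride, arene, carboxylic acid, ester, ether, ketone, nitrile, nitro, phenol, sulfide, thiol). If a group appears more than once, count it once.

pendant –COOCH3: carbonyl C bonded to C and –OCH3 → ester.
pendant –CHO: carbonyl C bonded to C and H → aldehyde.
pendant –CHO: carbonyl C bonded to C and H → aldehyde.
pendant –CH2NH2: N on sp³ C, no adjacent C=O → amine.
pendant –OC(=O)CH3: an acyloxy group → ester.
pendant –C(=O)X: carbonyl C bonded to C and halogen → acyl halide.
pendant –CH2X: halogen on sp³ carbon → alkyl halide.
–C(=O)NHCH3: carbonyl C bonded to C and to N → amide (the N is not an amine).
Distinct types present: acyl halide, aldehyde, alkyl halide, amide, amine, ester.

6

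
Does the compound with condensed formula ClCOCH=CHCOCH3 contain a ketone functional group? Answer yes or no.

yes

Reading the structure from left to right:
  ClCO: –C(=O)Cl: carbonyl C bonded to C and to a halogen → acyl halide (not alkyl halide).
  CH=CH: C=C double bond → alkene.
  CO: –C(=O)– with carbon on both sides → ketone.
The CO segment supplies the ketone: –C(=O)– with carbon on both sides → ketone.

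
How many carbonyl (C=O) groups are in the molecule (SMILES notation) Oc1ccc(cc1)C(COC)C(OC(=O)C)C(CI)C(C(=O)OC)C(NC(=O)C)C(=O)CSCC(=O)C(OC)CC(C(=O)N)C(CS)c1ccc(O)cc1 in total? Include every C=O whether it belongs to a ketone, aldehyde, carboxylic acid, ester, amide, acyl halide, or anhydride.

CH(OCOCH3): ester, 1 C=O (running total 1).
CH(COOCH3): ester, 1 C=O (running total 2).
CH(NHCOCH3): amide, 1 C=O (running total 3).
CO: ketone, 1 C=O (running total 4).
CO: ketone, 1 C=O (running total 5).
CH(CONH2): amide, 1 C=O (running total 6).

6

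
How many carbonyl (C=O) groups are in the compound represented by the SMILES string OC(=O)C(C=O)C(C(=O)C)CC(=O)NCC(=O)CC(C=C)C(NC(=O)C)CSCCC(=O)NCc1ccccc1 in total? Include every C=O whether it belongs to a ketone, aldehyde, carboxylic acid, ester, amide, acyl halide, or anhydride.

HOOC: carboxylic acid, 1 C=O (running total 1).
CH(CHO): aldehyde, 1 C=O (running total 2).
CH(COCH3): ketone, 1 C=O (running total 3).
CH2CONHCH2: amide, 1 C=O (running total 4).
CO: ketone, 1 C=O (running total 5).
CH(NHCOCH3): amide, 1 C=O (running total 6).
CH2CONHCH2: amide, 1 C=O (running total 7).

7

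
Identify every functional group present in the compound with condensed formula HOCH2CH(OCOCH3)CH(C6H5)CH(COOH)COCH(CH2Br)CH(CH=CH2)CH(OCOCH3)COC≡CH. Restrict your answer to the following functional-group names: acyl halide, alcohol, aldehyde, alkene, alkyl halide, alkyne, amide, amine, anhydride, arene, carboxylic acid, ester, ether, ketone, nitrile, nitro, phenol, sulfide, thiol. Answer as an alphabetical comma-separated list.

alcohol, alkene, alkyl halide, alkyne, arene, carboxylic acid, ester, ketone

HO– on an sp³ carbon → alcohol.
pendant –OC(=O)CH3: an acyloxy group → ester.
pendant –C6H5: benzene ring → arene.
pendant –COOH: carbonyl C bonded to C and –OH → carboxylic acid.
–C(=O)– with carbon on both sides → ketone.
pendant –CH2X: halogen on sp³ carbon → alkyl halide.
pendant –CH=CH2: C=C double bond → alkene.
pendant –OC(=O)CH3: an acyloxy group → ester.
–C(=O)– with carbon on both sides → ketone.
C≡C triple bond → alkyne.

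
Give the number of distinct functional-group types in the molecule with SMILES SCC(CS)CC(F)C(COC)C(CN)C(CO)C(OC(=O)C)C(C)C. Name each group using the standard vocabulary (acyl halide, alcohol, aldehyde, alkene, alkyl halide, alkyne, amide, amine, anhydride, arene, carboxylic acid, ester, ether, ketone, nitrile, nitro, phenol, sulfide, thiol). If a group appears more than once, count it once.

Working along the chain:
  HSCH2: –SH on an sp³ carbon → thiol.
  CH(CH2SH): pendant –CH2SH → thiol.
  CH(F): halogen on an sp³ carbon → alkyl halide.
  CH(CH2OCH3): pendant –CH2OCH3: C–O–C linkage → ether.
  CH(CH2NH2): pendant –CH2NH2: N on sp³ C, no adjacent C=O → amine.
  CH(CH2OH): pendant –CH2OH on an sp³ backbone C → alcohol.
  CH(OCOCH3): pendant –OC(=O)CH3: an acyloxy group → ester.
Distinct types present: alcohol, alkyl halide, amine, ester, ether, thiol.

6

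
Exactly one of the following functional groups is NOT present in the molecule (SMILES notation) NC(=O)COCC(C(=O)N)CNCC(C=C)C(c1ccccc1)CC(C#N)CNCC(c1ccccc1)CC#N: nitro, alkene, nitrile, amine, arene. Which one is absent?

amine: present (CH2NHCH2 — C–N–C with sp³ carbons and no adjacent C=O → amine (secondary)).
arene: present (CH(C6H5) — pendant –C6H5: benzene ring → arene).
alkene: present (CH(CH=CH2) — pendant –CH=CH2: C=C double bond → alkene).
nitrile: present (CH(CN) — pendant –C≡N: nitrile).
nitro: no segment matches this pattern.

nitro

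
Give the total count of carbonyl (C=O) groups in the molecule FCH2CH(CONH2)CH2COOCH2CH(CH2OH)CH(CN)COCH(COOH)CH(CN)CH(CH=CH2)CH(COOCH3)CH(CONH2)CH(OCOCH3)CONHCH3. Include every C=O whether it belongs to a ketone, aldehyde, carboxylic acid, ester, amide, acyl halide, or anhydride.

CH(CONH2): amide, 1 C=O (running total 1).
CH2COOCH2: ester, 1 C=O (running total 2).
CO: ketone, 1 C=O (running total 3).
CH(COOH): carboxylic acid, 1 C=O (running total 4).
CH(COOCH3): ester, 1 C=O (running total 5).
CH(CONH2): amide, 1 C=O (running total 6).
CH(OCOCH3): ester, 1 C=O (running total 7).
CONHCH3: amide, 1 C=O (running total 8).

8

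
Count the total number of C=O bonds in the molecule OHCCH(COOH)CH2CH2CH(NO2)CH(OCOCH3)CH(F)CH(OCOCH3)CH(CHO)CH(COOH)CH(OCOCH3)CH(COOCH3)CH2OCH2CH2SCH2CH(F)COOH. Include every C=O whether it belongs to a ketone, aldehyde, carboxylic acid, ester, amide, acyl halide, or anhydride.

9

OHC: aldehyde, 1 C=O (running total 1).
CH(COOH): carboxylic acid, 1 C=O (running total 2).
CH(OCOCH3): ester, 1 C=O (running total 3).
CH(OCOCH3): ester, 1 C=O (running total 4).
CH(CHO): aldehyde, 1 C=O (running total 5).
CH(COOH): carboxylic acid, 1 C=O (running total 6).
CH(OCOCH3): ester, 1 C=O (running total 7).
CH(COOCH3): ester, 1 C=O (running total 8).
COOH: carboxylic acid, 1 C=O (running total 9).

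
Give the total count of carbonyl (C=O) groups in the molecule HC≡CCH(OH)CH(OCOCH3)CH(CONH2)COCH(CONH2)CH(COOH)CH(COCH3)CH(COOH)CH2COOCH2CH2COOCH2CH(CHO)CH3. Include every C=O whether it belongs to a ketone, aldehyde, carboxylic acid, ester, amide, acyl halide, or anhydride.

CH(OCOCH3): ester, 1 C=O (running total 1).
CH(CONH2): amide, 1 C=O (running total 2).
CO: ketone, 1 C=O (running total 3).
CH(CONH2): amide, 1 C=O (running total 4).
CH(COOH): carboxylic acid, 1 C=O (running total 5).
CH(COCH3): ketone, 1 C=O (running total 6).
CH(COOH): carboxylic acid, 1 C=O (running total 7).
CH2COOCH2: ester, 1 C=O (running total 8).
CH2COOCH2: ester, 1 C=O (running total 9).
CH(CHO): aldehyde, 1 C=O (running total 10).

10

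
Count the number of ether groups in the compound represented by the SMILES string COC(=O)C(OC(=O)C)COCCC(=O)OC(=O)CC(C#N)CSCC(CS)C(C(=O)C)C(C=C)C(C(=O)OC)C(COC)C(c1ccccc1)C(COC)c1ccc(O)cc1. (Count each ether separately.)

3

CH3O–C(=O)–: carbonyl C bonded to C and to –OCH3 → ester (not ketone + ether).
pendant –OC(=O)CH3: an acyloxy group → ester.
C–O–C with sp³ carbons on both sides and no adjacent C=O → ether.
two acyl groups sharing one oxygen, –C(=O)–O–C(=O)– → anhydride.
pendant –C≡N: nitrile.
C–S–C linkage → sulfide (thioether).
pendant –CH2SH → thiol.
pendant –COCH3: carbonyl C bonded to two carbons → ketone.
pendant –CH=CH2: C=C double bond → alkene.
pendant –COOCH3: carbonyl C bonded to C and –OCH3 → ester.
pendant –CH2OCH3: C–O–C linkage → ether.
pendant –C6H5: benzene ring → arene.
pendant –CH2OCH3: C–O–C linkage → ether.
–OH attached directly to an aromatic ring → phenol (not alcohol); the ring itself is an arene.
Ether appears at: CH2OCH2, CH(CH2OCH3), CH(CH2OCH3) → 3.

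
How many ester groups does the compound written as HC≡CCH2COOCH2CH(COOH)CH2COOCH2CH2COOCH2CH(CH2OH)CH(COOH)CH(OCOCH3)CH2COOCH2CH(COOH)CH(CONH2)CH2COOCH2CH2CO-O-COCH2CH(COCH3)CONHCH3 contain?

6

Taking each segment in turn:
  HC≡C: C≡C triple bond → alkyne.
  CH2COOCH2: –C(=O)–O–C with C on the carbonyl side → ester.
  CH(COOH): pendant –COOH: carbonyl C bonded to C and –OH → carboxylic acid.
  CH2COOCH2: –C(=O)–O–C with C on the carbonyl side → ester.
  CH2COOCH2: –C(=O)–O–C with C on the carbonyl side → ester.
  CH(CH2OH): pendant –CH2OH on an sp³ backbone C → alcohol.
  CH(COOH): pendant –COOH: carbonyl C bonded to C and –OH → carboxylic acid.
  CH(OCOCH3): pendant –OC(=O)CH3: an acyloxy group → ester.
  CH2COOCH2: –C(=O)–O–C with C on the carbonyl side → ester.
  CH(COOH): pendant –COOH: carbonyl C bonded to C and –OH → carboxylic acid.
  CH(CONH2): pendant –CONH2: carbonyl C bonded to C and N → amide.
  CH2COOCH2: –C(=O)–O–C with C on the carbonyl side → ester.
  CH2CO-O-COCH2: two acyl groups sharing one oxygen, –C(=O)–O–C(=O)– → anhydride.
  CH(COCH3): pendant –COCH3: carbonyl C bonded to two carbons → ketone.
  CONHCH3: –C(=O)NHCH3: carbonyl C bonded to C and to N → amide (the N is not an amine).
Ester appears at: CH2COOCH2, CH2COOCH2, CH2COOCH2, CH(OCOCH3), CH2COOCH2, CH2COOCH2 → 6.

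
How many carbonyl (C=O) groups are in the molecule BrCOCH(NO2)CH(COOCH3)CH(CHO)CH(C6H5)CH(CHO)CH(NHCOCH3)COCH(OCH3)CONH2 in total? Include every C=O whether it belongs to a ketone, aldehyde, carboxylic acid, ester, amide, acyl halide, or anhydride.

7

BrCO: acyl halide, 1 C=O (running total 1).
CH(COOCH3): ester, 1 C=O (running total 2).
CH(CHO): aldehyde, 1 C=O (running total 3).
CH(CHO): aldehyde, 1 C=O (running total 4).
CH(NHCOCH3): amide, 1 C=O (running total 5).
CO: ketone, 1 C=O (running total 6).
CONH2: amide, 1 C=O (running total 7).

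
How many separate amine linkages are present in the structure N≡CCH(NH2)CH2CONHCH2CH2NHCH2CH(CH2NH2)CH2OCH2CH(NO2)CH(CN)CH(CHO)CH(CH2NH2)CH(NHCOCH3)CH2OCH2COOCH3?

N≡C–: carbon triple-bonded to nitrogen → nitrile.
–NH2 on an sp³ carbon with no adjacent C=O → amine.
–C(=O)–N– linkage → amide (the N is not an amine).
C–N–C with sp³ carbons and no adjacent C=O → amine (secondary).
pendant –CH2NH2: N on sp³ C, no adjacent C=O → amine.
C–O–C with sp³ carbons on both sides and no adjacent C=O → ether.
–NO2 on an sp³ carbon → nitro (the N=O is not a carbonyl).
pendant –C≡N: nitrile.
pendant –CHO: carbonyl C bonded to C and H → aldehyde.
pendant –CH2NH2: N on sp³ C, no adjacent C=O → amine.
pendant –NHC(=O)CH3: N bonded to a carbonyl → amide (not amine).
C–O–C with sp³ carbons on both sides and no adjacent C=O → ether.
–C(=O)OCH3: carbonyl C bonded to C and to –OCH3 → ester (not ketone + ether).
Amine appears at: CH(NH2), CH2NHCH2, CH(CH2NH2), CH(CH2NH2) → 4.

4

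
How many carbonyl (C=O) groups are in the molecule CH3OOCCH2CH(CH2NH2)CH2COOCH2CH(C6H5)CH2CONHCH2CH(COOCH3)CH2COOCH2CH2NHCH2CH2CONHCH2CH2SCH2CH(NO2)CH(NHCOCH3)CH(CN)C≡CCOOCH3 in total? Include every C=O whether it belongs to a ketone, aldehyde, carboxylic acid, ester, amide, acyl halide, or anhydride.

8

CH3OOC: ester, 1 C=O (running total 1).
CH2COOCH2: ester, 1 C=O (running total 2).
CH2CONHCH2: amide, 1 C=O (running total 3).
CH(COOCH3): ester, 1 C=O (running total 4).
CH2COOCH2: ester, 1 C=O (running total 5).
CH2CONHCH2: amide, 1 C=O (running total 6).
CH(NHCOCH3): amide, 1 C=O (running total 7).
COOCH3: ester, 1 C=O (running total 8).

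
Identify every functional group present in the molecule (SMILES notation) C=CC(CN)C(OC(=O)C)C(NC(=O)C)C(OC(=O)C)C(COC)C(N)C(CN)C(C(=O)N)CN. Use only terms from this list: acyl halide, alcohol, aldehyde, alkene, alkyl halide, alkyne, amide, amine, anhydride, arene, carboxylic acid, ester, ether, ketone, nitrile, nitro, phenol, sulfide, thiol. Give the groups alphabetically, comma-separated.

C=C double bond → alkene.
pendant –CH2NH2: N on sp³ C, no adjacent C=O → amine.
pendant –OC(=O)CH3: an acyloxy group → ester.
pendant –NHC(=O)CH3: N bonded to a carbonyl → amide (not amine).
pendant –OC(=O)CH3: an acyloxy group → ester.
pendant –CH2OCH3: C–O–C linkage → ether.
–NH2 on an sp³ carbon with no adjacent C=O → amine.
pendant –CH2NH2: N on sp³ C, no adjacent C=O → amine.
pendant –CONH2: carbonyl C bonded to C and N → amide.
–NH2 on an sp³ carbon with no adjacent C=O → amine.

alkene, amide, amine, ester, ether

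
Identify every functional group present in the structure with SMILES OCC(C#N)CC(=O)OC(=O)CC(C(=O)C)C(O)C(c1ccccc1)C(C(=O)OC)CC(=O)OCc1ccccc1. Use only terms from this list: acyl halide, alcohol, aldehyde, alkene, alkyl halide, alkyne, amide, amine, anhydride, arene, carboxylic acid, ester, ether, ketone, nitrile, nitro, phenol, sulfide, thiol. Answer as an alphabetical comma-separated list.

Reading the structure from left to right:
  HOCH2: HO– on an sp³ carbon → alcohol.
  CH(CN): pendant –C≡N: nitrile.
  CH2CO-O-COCH2: two acyl groups sharing one oxygen, –C(=O)–O–C(=O)– → anhydride.
  CH(COCH3): pendant –COCH3: carbonyl C bonded to two carbons → ketone.
  CH(OH): –OH on an sp³ carbon → alcohol (secondary).
  CH(C6H5): pendant –C6H5: benzene ring → arene.
  CH(COOCH3): pendant –COOCH3: carbonyl C bonded to C and –OCH3 → ester.
  CH2COOCH2: –C(=O)–O–C with C on the carbonyl side → ester.
  C6H5: –C6H5 phenyl ring → arene.

alcohol, anhydride, arene, ester, ketone, nitrile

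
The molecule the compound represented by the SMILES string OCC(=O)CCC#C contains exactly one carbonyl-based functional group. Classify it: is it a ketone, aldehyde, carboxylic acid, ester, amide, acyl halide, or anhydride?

ketone

The carbonyl is in the CO segment: –C(=O)– with carbon on both sides → ketone.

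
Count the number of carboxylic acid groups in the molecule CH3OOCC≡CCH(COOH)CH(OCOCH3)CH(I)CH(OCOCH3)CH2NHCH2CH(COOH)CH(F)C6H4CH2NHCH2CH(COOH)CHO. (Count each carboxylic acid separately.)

Working along the chain:
  CH3OOC: CH3O–C(=O)–: carbonyl C bonded to C and to –OCH3 → ester (not ketone + ether).
  C≡C: C≡C triple bond → alkyne.
  CH(COOH): pendant –COOH: carbonyl C bonded to C and –OH → carboxylic acid.
  CH(OCOCH3): pendant –OC(=O)CH3: an acyloxy group → ester.
  CH(I): halogen on an sp³ carbon → alkyl halide.
  CH(OCOCH3): pendant –OC(=O)CH3: an acyloxy group → ester.
  CH2NHCH2: C–N–C with sp³ carbons and no adjacent C=O → amine (secondary).
  CH(COOH): pendant –COOH: carbonyl C bonded to C and –OH → carboxylic acid.
  CH(F): halogen on an sp³ carbon → alkyl halide.
  C6H4: para-disubstituted benzene ring → arene.
  CH2NHCH2: C–N–C with sp³ carbons and no adjacent C=O → amine (secondary).
  CH(COOH): pendant –COOH: carbonyl C bonded to C and –OH → carboxylic acid.
  CHO: terminal –CHO: carbonyl C bonded to H and C → aldehyde.
Carboxylic acid appears at: CH(COOH), CH(COOH), CH(COOH) → 3.

3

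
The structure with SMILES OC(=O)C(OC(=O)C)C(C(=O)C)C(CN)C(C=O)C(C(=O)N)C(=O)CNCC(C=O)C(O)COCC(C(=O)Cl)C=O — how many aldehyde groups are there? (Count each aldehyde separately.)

3

Working along the chain:
  HOOC: –COOH: carbonyl C bonded to –OH and C → carboxylic acid (the –OH is not a separate alcohol).
  CH(OCOCH3): pendant –OC(=O)CH3: an acyloxy group → ester.
  CH(COCH3): pendant –COCH3: carbonyl C bonded to two carbons → ketone.
  CH(CH2NH2): pendant –CH2NH2: N on sp³ C, no adjacent C=O → amine.
  CH(CHO): pendant –CHO: carbonyl C bonded to C and H → aldehyde.
  CH(CONH2): pendant –CONH2: carbonyl C bonded to C and N → amide.
  CO: –C(=O)– with carbon on both sides → ketone.
  CH2NHCH2: C–N–C with sp³ carbons and no adjacent C=O → amine (secondary).
  CH(CHO): pendant –CHO: carbonyl C bonded to C and H → aldehyde.
  CH(OH): –OH on an sp³ carbon → alcohol (secondary).
  CH2OCH2: C–O–C with sp³ carbons on both sides and no adjacent C=O → ether.
  CH(COCl): pendant –C(=O)X: carbonyl C bonded to C and halogen → acyl halide.
  CHO: terminal –CHO: carbonyl C bonded to H and C → aldehyde.
Aldehyde appears at: CH(CHO), CH(CHO), CHO → 3.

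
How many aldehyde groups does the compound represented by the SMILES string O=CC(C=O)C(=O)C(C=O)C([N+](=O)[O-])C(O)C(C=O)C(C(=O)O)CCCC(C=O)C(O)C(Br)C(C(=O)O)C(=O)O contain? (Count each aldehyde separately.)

5

terminal –CHO: carbonyl C bonded to H and C → aldehyde.
pendant –CHO: carbonyl C bonded to C and H → aldehyde.
–C(=O)– with carbon on both sides → ketone.
pendant –CHO: carbonyl C bonded to C and H → aldehyde.
–NO2 on an sp³ carbon → nitro (the N=O is not a carbonyl).
–OH on an sp³ carbon → alcohol (secondary).
pendant –CHO: carbonyl C bonded to C and H → aldehyde.
pendant –COOH: carbonyl C bonded to C and –OH → carboxylic acid.
pendant –CHO: carbonyl C bonded to C and H → aldehyde.
–OH on an sp³ carbon → alcohol (secondary).
halogen on an sp³ carbon → alkyl halide.
pendant –COOH: carbonyl C bonded to C and –OH → carboxylic acid.
–COOH: carbonyl C bonded to –OH and C → carboxylic acid (the –OH is not a separate alcohol).
Aldehyde appears at: OHC, CH(CHO), CH(CHO), CH(CHO), CH(CHO) → 5.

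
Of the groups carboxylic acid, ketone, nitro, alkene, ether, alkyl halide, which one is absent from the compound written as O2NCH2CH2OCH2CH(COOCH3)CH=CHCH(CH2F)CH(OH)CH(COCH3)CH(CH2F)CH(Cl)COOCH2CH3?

carboxylic acid

ketone: present (CH(COCH3) — pendant –COCH3: carbonyl C bonded to two carbons → ketone).
ether: present (CH2OCH2 — C–O–C with sp³ carbons on both sides and no adjacent C=O → ether).
alkyl halide: present (CH(CH2F) — pendant –CH2X: halogen on sp³ carbon → alkyl halide).
alkene: present (CH=CH — C=C double bond → alkene).
nitro: present (O2NCH2 — –NO2 on carbon → nitro group).
carboxylic acid: absent. In each of CH(COOCH3) and COOCH2CH3, the acyl oxygen is bonded to carbon (–O–C), not to H, so this is an ester.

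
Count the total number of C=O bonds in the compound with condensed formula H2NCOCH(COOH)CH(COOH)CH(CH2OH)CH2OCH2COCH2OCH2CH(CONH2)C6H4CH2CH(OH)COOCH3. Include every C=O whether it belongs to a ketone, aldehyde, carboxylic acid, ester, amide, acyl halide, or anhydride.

H2NCO: amide, 1 C=O (running total 1).
CH(COOH): carboxylic acid, 1 C=O (running total 2).
CH(COOH): carboxylic acid, 1 C=O (running total 3).
CO: ketone, 1 C=O (running total 4).
CH(CONH2): amide, 1 C=O (running total 5).
COOCH3: ester, 1 C=O (running total 6).

6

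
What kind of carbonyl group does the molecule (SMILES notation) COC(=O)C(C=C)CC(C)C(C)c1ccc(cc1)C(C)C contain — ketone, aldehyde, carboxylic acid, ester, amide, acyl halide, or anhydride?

The carbonyl is in the CH3OOC segment: CH3O–C(=O)–: carbonyl C bonded to C and to –OCH3 → ester (not ketone + ether).

ester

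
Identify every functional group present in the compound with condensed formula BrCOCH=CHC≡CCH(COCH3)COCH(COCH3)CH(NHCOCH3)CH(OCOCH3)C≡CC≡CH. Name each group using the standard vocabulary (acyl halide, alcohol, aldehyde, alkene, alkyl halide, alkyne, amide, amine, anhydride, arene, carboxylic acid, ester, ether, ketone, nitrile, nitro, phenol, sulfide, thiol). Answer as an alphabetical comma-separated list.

acyl halide, alkene, alkyne, amide, ester, ketone

Reading the structure from left to right:
  BrCO: –C(=O)Br: carbonyl C bonded to C and to a halogen → acyl halide (not alkyl halide).
  CH=CH: C=C double bond → alkene.
  C≡C: C≡C triple bond → alkyne.
  CH(COCH3): pendant –COCH3: carbonyl C bonded to two carbons → ketone.
  CO: –C(=O)– with carbon on both sides → ketone.
  CH(COCH3): pendant –COCH3: carbonyl C bonded to two carbons → ketone.
  CH(NHCOCH3): pendant –NHC(=O)CH3: N bonded to a carbonyl → amide (not amine).
  CH(OCOCH3): pendant –OC(=O)CH3: an acyloxy group → ester.
  C≡C: C≡C triple bond → alkyne.
  C≡CH: C≡C triple bond → alkyne.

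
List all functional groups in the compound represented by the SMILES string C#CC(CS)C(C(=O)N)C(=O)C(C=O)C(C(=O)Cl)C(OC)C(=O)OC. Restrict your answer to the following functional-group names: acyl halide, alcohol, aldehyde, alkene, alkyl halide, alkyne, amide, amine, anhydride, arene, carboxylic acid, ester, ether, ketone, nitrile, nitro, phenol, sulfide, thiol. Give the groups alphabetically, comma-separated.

C≡C triple bond → alkyne.
pendant –CH2SH → thiol.
pendant –CONH2: carbonyl C bonded to C and N → amide.
–C(=O)– with carbon on both sides → ketone.
pendant –CHO: carbonyl C bonded to C and H → aldehyde.
pendant –C(=O)X: carbonyl C bonded to C and halogen → acyl halide.
pendant –OCH3: C–O–C with sp³ C, no adjacent C=O → ether.
–C(=O)OCH3: carbonyl C bonded to C and to –OCH3 → ester (not ketone + ether).

acyl halide, aldehyde, alkyne, amide, ester, ether, ketone, thiol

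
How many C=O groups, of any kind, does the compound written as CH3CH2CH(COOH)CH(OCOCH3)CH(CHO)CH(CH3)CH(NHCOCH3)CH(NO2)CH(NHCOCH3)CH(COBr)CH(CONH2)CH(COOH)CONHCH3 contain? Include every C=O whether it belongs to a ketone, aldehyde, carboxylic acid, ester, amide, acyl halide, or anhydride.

CH(COOH): carboxylic acid, 1 C=O (running total 1).
CH(OCOCH3): ester, 1 C=O (running total 2).
CH(CHO): aldehyde, 1 C=O (running total 3).
CH(NHCOCH3): amide, 1 C=O (running total 4).
CH(NHCOCH3): amide, 1 C=O (running total 5).
CH(COBr): acyl halide, 1 C=O (running total 6).
CH(CONH2): amide, 1 C=O (running total 7).
CH(COOH): carboxylic acid, 1 C=O (running total 8).
CONHCH3: amide, 1 C=O (running total 9).

9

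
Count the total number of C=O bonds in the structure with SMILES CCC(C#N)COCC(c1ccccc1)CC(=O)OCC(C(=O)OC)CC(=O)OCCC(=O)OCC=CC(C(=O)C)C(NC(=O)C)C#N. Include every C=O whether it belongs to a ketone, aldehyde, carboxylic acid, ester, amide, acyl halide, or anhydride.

6

CH2COOCH2: ester, 1 C=O (running total 1).
CH(COOCH3): ester, 1 C=O (running total 2).
CH2COOCH2: ester, 1 C=O (running total 3).
CH2COOCH2: ester, 1 C=O (running total 4).
CH(COCH3): ketone, 1 C=O (running total 5).
CH(NHCOCH3): amide, 1 C=O (running total 6).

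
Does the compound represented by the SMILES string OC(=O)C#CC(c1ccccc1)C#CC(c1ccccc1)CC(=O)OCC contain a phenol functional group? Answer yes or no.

no

Taking each segment in turn:
  HOOC: –COOH: carbonyl C bonded to –OH and C → carboxylic acid (the –OH is not a separate alcohol).
  C≡C: C≡C triple bond → alkyne.
  CH(C6H5): pendant –C6H5: benzene ring → arene.
  C≡C: C≡C triple bond → alkyne.
  CH(C6H5): pendant –C6H5: benzene ring → arene.
  CH2COOCH2: –C(=O)–O–C with C on the carbonyl side → ester.
The groups actually present are: alkyne, arene, carboxylic acid, ester.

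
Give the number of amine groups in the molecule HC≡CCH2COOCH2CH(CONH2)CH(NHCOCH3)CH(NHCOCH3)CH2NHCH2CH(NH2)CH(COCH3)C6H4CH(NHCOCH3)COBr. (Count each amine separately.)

2

C≡C triple bond → alkyne.
–C(=O)–O–C with C on the carbonyl side → ester.
pendant –CONH2: carbonyl C bonded to C and N → amide.
pendant –NHC(=O)CH3: N bonded to a carbonyl → amide (not amine).
pendant –NHC(=O)CH3: N bonded to a carbonyl → amide (not amine).
C–N–C with sp³ carbons and no adjacent C=O → amine (secondary).
–NH2 on an sp³ carbon with no adjacent C=O → amine.
pendant –COCH3: carbonyl C bonded to two carbons → ketone.
para-disubstituted benzene ring → arene.
pendant –NHC(=O)CH3: N bonded to a carbonyl → amide (not amine).
–C(=O)Br: carbonyl C bonded to C and to a halogen → acyl halide (not alkyl halide).
Amine appears at: CH2NHCH2, CH(NH2) → 2.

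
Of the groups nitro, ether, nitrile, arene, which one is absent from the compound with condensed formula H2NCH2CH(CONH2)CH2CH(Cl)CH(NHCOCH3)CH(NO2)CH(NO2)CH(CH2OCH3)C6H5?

nitrile

arene: present (C6H5 — –C6H5 phenyl ring → arene).
ether: present (CH(CH2OCH3) — pendant –CH2OCH3: C–O–C linkage → ether).
nitro: present (CH(NO2) — –NO2 on an sp³ carbon → nitro (the N=O is not a carbonyl)).
nitrile: no segment matches this pattern.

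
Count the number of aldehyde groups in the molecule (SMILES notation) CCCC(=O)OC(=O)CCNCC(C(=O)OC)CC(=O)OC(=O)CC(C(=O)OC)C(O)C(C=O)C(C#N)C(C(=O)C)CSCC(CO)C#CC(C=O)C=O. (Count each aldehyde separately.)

3

Working along the chain:
  CH2CO-O-COCH2: two acyl groups sharing one oxygen, –C(=O)–O–C(=O)– → anhydride.
  CH2NHCH2: C–N–C with sp³ carbons and no adjacent C=O → amine (secondary).
  CH(COOCH3): pendant –COOCH3: carbonyl C bonded to C and –OCH3 → ester.
  CH2CO-O-COCH2: two acyl groups sharing one oxygen, –C(=O)–O–C(=O)– → anhydride.
  CH(COOCH3): pendant –COOCH3: carbonyl C bonded to C and –OCH3 → ester.
  CH(OH): –OH on an sp³ carbon → alcohol (secondary).
  CH(CHO): pendant –CHO: carbonyl C bonded to C and H → aldehyde.
  CH(CN): pendant –C≡N: nitrile.
  CH(COCH3): pendant –COCH3: carbonyl C bonded to two carbons → ketone.
  CH2SCH2: C–S–C linkage → sulfide (thioether).
  CH(CH2OH): pendant –CH2OH on an sp³ backbone C → alcohol.
  C≡C: C≡C triple bond → alkyne.
  CH(CHO): pendant –CHO: carbonyl C bonded to C and H → aldehyde.
  CHO: terminal –CHO: carbonyl C bonded to H and C → aldehyde.
Aldehyde appears at: CH(CHO), CH(CHO), CHO → 3.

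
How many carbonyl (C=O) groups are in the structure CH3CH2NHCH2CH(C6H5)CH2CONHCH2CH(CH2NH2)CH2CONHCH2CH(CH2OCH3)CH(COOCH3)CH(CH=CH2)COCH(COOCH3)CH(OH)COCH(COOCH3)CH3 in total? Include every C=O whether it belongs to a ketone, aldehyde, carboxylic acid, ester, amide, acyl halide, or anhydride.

7

CH2CONHCH2: amide, 1 C=O (running total 1).
CH2CONHCH2: amide, 1 C=O (running total 2).
CH(COOCH3): ester, 1 C=O (running total 3).
CO: ketone, 1 C=O (running total 4).
CH(COOCH3): ester, 1 C=O (running total 5).
CO: ketone, 1 C=O (running total 6).
CH(COOCH3): ester, 1 C=O (running total 7).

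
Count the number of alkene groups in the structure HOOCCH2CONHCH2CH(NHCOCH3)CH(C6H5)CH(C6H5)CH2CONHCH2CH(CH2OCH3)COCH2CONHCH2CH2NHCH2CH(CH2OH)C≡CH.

Reading the structure from left to right:
  HOOC: –COOH: carbonyl C bonded to –OH and C → carboxylic acid (the –OH is not a separate alcohol).
  CH2CONHCH2: –C(=O)–N– linkage → amide (the N is not an amine).
  CH(NHCOCH3): pendant –NHC(=O)CH3: N bonded to a carbonyl → amide (not amine).
  CH(C6H5): pendant –C6H5: benzene ring → arene.
  CH(C6H5): pendant –C6H5: benzene ring → arene.
  CH2CONHCH2: –C(=O)–N– linkage → amide (the N is not an amine).
  CH(CH2OCH3): pendant –CH2OCH3: C–O–C linkage → ether.
  CO: –C(=O)– with carbon on both sides → ketone.
  CH2CONHCH2: –C(=O)–N– linkage → amide (the N is not an amine).
  CH2NHCH2: C–N–C with sp³ carbons and no adjacent C=O → amine (secondary).
  CH(CH2OH): pendant –CH2OH on an sp³ backbone C → alcohol.
  C≡CH: C≡C triple bond → alkyne.
No segment is a alkene: CH(C6H5) is arene, not alkene; CH(C6H5) is arene, not alkene; C≡CH is alkyne, not alkene. → 0.

0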